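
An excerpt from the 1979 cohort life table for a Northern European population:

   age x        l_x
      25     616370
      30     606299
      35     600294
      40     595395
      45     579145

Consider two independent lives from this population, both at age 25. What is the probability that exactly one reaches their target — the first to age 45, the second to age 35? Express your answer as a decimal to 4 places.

p₁ = l_45/l_25 = 579145/616370 = 0.939606; p₂ = l_35/l_25 = 600294/616370 = 0.973918.
P(exactly one) = p₁(1−p₂) + (1−p₁)p₂ = 0.024507 + 0.058819 = 0.083326.

0.0833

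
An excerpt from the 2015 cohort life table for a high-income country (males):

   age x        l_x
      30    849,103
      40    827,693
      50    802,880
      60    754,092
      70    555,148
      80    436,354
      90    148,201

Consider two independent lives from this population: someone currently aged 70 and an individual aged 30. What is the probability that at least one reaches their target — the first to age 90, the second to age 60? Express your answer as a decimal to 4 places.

0.9180

p₁ = l_90/l_70 = 148,201/555,148 = 0.266958; p₂ = l_60/l_30 = 754,092/849,103 = 0.888104.
P(at least one) = 1 − (1−p₁)(1−p₂) = 1 − 0.733042 × 0.111896 = 0.917976.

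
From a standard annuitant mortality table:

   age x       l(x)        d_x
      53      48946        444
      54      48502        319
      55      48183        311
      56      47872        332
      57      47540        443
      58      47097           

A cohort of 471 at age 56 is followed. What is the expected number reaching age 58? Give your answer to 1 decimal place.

463.4

The relevant probability is 47097/47872 = 0.983811.
Expected number = 471 × 0.983811 = 463.4.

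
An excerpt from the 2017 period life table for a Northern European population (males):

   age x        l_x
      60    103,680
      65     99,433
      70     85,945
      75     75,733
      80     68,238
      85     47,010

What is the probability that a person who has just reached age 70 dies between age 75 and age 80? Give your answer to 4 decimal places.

0.0872

We want 5|5q70 = (l_75 − l_80)/l_70.
This is the probability of reaching 75 but not 80, conditional on being alive at 70: (l_75 − l_80) / l_70.
= (75,733 − 68,238) / 85,945 = 7,495 / 85,945 = 0.087207.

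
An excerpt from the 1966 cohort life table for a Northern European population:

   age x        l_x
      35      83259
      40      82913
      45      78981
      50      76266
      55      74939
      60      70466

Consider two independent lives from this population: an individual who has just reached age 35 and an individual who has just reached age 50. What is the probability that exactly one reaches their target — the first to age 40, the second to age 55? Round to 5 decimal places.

0.02141

p₁ = l_40/l_35 = 82913/83259 = 0.995844; p₂ = l_55/l_50 = 74939/76266 = 0.982600.
P(exactly one) = p₁(1−p₂) + (1−p₁)p₂ = 0.017328 + 0.004084 = 0.021411.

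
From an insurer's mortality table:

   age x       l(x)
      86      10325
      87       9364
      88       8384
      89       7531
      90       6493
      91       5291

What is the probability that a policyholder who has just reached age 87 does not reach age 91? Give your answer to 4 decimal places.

0.4350

P(die before 91 | alive at 87) = 1 − l(91)/l(87) = 1 − 5291/9364 = (4073)/9364 = 0.434964.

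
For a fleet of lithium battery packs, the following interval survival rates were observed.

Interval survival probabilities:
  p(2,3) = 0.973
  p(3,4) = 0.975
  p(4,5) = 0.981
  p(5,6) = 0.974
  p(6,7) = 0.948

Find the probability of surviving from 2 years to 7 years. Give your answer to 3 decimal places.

Survival from 2 to 7 is the product of surviving each interval: 0.973 × 0.975 × 0.981 × 0.974 × 0.948.
= 0.859318.

0.859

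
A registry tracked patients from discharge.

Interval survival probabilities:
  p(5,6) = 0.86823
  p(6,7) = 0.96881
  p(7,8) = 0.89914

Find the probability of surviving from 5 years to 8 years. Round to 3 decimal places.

Survival from 5 to 8 is the product of surviving each interval: 0.86823 × 0.96881 × 0.89914.
= 0.756312.

0.756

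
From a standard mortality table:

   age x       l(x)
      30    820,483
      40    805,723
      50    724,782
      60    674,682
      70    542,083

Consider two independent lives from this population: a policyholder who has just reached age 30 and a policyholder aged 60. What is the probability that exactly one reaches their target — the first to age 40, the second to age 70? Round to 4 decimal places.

0.2075

p₁ = l(40)/l(30) = 805,723/820,483 = 0.982011; p₂ = l(70)/l(60) = 542,083/674,682 = 0.803464.
P(exactly one) = p₁(1−p₂) + (1−p₁)p₂ = 0.193001 + 0.014454 = 0.207454.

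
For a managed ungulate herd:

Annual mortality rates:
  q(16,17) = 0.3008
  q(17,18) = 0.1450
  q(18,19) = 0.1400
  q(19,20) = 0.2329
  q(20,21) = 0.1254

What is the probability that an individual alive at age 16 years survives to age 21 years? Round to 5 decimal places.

0.34493

The overall survival probability is (1 − 0.3008) × (1 − 0.1450) × (1 − 0.1400) × (1 − 0.2329) × (1 − 0.1254).
= 0.6992 × 0.8550 × 0.8600 × 0.7671 × 0.8746 = 0.344927.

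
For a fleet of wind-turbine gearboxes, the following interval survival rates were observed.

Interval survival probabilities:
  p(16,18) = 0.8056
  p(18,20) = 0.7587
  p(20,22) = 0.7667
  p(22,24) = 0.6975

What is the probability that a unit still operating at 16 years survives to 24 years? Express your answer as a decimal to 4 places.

P(survive 16→24) = 0.8056 × 0.7587 × 0.7667 × 0.6975.
= 0.326858.

0.3269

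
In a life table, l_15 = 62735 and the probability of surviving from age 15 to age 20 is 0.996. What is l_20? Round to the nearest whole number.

l_20 = l_15 × p = 62735 × 0.996 = 62484.

62484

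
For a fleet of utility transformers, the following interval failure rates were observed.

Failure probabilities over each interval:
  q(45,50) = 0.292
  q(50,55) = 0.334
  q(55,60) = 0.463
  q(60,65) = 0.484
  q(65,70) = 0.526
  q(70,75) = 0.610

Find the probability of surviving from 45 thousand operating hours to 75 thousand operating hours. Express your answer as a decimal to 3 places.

Chaining the interval survival probabilities: (1 − 0.292) × (1 − 0.334) × (1 − 0.463) × (1 − 0.484) × (1 − 0.526) × (1 − 0.610).
= 0.708 × 0.666 × 0.537 × 0.516 × 0.474 × 0.390 = 0.024153.

0.024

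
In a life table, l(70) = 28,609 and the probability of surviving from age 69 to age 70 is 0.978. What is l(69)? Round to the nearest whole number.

29253

l(69) = l(70) / p = 28,609 / 0.978 = 29253.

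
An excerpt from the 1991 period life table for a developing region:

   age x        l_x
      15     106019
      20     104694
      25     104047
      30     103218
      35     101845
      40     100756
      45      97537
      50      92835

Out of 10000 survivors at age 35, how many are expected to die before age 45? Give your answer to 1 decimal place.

423.0

The relevant probability is 1 − 97537/101845 = 0.042300.
Expected number = 10000 × 0.042300 = 423.0.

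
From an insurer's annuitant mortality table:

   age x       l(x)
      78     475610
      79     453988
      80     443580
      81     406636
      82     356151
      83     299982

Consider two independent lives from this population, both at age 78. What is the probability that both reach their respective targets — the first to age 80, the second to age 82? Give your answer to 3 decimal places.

p₁ = l(80)/l(78) = 443580/475610 = 0.932655; p₂ = l(82)/l(78) = 356151/475610 = 0.748830.
P(both) = p₁ × p₂ = 0.932655 × 0.748830 = 0.698400.

0.698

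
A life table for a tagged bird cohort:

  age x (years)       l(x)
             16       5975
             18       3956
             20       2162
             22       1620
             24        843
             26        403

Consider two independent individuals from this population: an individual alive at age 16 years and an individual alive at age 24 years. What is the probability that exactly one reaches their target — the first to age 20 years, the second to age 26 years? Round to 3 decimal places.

p₁ = l(20)/l(16) = 2162/5975 = 0.361841; p₂ = l(26)/l(24) = 403/843 = 0.478055.
P(exactly one) = p₁(1−p₂) + (1−p₁)p₂ = 0.188861 + 0.305075 = 0.493936.

0.494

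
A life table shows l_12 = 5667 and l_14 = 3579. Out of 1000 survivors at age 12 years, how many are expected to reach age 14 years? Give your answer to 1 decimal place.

631.6

The relevant probability is 3579/5667 = 0.631551.
Expected number = 1000 × 0.631551 = 631.6.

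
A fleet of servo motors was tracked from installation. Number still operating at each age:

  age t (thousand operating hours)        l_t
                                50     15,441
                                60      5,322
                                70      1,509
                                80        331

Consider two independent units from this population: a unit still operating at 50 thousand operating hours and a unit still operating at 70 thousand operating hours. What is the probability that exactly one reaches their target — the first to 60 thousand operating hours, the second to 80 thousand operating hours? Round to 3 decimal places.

0.413

p₁ = l_60/l_50 = 5,322/15,441 = 0.344667; p₂ = l_80/l_70 = 331/1,509 = 0.219351.
P(exactly one) = p₁(1−p₂) + (1−p₁)p₂ = 0.269064 + 0.143748 = 0.412812.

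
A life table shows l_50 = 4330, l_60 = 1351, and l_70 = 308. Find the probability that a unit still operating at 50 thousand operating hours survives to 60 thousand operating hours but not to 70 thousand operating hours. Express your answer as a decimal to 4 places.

This is the probability of reaching 60 but not 70, conditional on being operational at 50: (l_60 − l_70) / l_50.
= (1351 − 308) / 4330 = 1043 / 4330 = 0.240878.

0.2409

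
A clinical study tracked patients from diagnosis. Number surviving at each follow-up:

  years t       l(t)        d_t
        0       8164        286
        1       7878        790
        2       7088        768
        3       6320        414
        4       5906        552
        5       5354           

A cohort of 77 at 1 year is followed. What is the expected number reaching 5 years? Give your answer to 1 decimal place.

52.3

The relevant probability is 5354/7878 = 0.679614.
Expected number = 77 × 0.679614 = 52.3.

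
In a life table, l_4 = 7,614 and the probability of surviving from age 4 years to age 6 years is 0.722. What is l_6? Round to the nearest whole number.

5497

l_6 = l_4 × p = 7,614 × 0.722 = 5497.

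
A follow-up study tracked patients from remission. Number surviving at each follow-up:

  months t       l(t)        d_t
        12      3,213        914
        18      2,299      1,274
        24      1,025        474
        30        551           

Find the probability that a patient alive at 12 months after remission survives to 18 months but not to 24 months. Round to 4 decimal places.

0.3965

This is the probability of reaching 18 but not 24, conditional on being alive at 12: (l(18) − l(24)) / l(12).
= (2,299 − 1,025) / 3,213 = 1,274 / 3,213 = 0.396514.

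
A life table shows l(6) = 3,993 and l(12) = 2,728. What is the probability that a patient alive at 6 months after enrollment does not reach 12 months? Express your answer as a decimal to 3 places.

P(die before 12 | alive at 6) = 1 − l(12)/l(6) = 1 − 2,728/3,993 = (1,265)/3,993 = 0.316804.

0.317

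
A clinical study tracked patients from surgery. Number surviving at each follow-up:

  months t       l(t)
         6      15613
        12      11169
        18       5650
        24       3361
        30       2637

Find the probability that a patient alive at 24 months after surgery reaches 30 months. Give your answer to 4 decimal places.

The conditional survival probability is l(30)/l(24) = 2637/3361 = 0.784588.

0.7846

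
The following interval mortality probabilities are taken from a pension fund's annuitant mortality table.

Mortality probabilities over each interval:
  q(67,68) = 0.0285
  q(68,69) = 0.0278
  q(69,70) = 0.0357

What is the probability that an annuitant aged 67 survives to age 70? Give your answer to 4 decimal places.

The overall survival probability is (1 − 0.0285) × (1 − 0.0278) × (1 − 0.0357).
= 0.9715 × 0.9722 × 0.9643 = 0.910774.

0.9108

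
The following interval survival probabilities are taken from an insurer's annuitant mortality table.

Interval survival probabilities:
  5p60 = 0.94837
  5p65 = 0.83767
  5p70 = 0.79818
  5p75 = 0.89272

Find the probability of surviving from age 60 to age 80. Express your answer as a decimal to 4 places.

Chaining the interval survival probabilities: 0.94837 × 0.83767 × 0.79818 × 0.89272.
= 0.566066.

0.5661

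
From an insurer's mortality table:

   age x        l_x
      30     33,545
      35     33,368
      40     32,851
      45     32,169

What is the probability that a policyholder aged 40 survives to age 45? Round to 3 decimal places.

0.979

The conditional survival probability is l_45/l_40 = 32,169/32,851 = 0.979240.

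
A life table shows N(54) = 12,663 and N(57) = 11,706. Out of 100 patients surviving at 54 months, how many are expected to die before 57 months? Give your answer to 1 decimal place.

7.6

The relevant probability is 1 − 11,706/12,663 = 0.075575.
Expected number = 100 × 0.075575 = 7.6.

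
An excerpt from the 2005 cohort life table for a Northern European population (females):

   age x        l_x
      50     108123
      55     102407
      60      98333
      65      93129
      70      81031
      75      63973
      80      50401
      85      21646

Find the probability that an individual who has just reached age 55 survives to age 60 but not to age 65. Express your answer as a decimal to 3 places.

We want 5|5q55 = (l_60 − l_65)/l_55.
This is the probability of reaching 60 but not 65, conditional on being alive at 55: (l_60 − l_65) / l_55.
= (98333 − 93129) / 102407 = 5204 / 102407 = 0.050817.

0.051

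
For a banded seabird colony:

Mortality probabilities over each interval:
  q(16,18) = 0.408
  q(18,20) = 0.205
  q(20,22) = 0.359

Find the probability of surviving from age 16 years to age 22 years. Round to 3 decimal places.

The overall survival probability is (1 − 0.408) × (1 − 0.205) × (1 − 0.359).
= 0.592 × 0.795 × 0.641 = 0.301680.

0.302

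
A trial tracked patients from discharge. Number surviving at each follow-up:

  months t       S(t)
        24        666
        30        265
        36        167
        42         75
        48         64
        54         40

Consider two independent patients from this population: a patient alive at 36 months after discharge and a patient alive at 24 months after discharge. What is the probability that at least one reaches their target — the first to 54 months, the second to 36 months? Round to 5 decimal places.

0.43021

p₁ = S(54)/S(36) = 40/167 = 0.239521; p₂ = S(36)/S(24) = 167/666 = 0.250751.
P(at least one) = 1 − (1−p₁)(1−p₂) = 1 − 0.760479 × 0.749249 = 0.430212.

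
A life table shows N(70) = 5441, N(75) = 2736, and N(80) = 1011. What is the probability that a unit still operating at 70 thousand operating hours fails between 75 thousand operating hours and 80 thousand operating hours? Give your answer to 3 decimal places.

This is the probability of reaching 75 but not 80, conditional on being operational at 70: (N(75) − N(80)) / N(70).
= (2736 − 1011) / 5441 = 1725 / 5441 = 0.317037.

0.317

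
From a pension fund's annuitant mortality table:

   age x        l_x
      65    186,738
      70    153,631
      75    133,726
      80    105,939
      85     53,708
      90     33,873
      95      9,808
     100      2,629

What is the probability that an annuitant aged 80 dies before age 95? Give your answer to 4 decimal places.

P(die before 95 | alive at 80) = 1 − l_95/l_80 = 1 − 9,808/105,939 = (96,131)/105,939 = 0.907418.

0.9074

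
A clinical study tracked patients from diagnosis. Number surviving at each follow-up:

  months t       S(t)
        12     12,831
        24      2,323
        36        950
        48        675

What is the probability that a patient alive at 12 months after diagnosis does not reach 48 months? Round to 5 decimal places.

P(die before 48 | alive at 12) = 1 − S(48)/S(12) = 1 − 675/12,831 = (12,156)/12,831 = 0.947393.

0.94739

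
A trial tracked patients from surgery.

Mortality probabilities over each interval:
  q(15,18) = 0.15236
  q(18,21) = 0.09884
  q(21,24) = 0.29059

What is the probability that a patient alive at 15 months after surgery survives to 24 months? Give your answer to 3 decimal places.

Chaining the interval survival probabilities: (1 − 0.15236) × (1 − 0.09884) × (1 − 0.29059).
= 0.84764 × 0.90116 × 0.70941 = 0.541889.

0.542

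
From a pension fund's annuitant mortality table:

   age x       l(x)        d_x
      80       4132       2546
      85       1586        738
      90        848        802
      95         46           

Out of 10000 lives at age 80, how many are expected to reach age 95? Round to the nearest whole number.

The relevant probability is 46/4132 = 0.011133.
Expected number = 10000 × 0.011133 = 111.

111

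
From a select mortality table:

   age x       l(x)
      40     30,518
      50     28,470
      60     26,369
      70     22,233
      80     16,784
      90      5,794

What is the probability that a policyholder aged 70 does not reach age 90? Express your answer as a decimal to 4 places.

0.7394

P(die before 90 | alive at 70) = 1 − l(90)/l(70) = 1 − 5,794/22,233 = (16,439)/22,233 = 0.739396.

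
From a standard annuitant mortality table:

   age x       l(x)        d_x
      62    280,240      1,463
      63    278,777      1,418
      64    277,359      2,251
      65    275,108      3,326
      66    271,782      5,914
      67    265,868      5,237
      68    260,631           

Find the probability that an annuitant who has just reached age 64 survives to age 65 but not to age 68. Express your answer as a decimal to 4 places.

This is the probability of reaching 65 but not 68, conditional on being alive at 64: (l(65) − l(68)) / l(64).
= (275,108 − 260,631) / 277,359 = 14,477 / 277,359 = 0.052196.

0.0522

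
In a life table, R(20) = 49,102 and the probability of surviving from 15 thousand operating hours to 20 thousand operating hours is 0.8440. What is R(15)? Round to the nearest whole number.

R(15) = R(20) / p = 49,102 / 0.8440 = 58178.

58178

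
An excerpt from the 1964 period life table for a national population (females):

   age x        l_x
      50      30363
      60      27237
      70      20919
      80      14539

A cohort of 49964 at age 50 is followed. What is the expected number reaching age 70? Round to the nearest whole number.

The relevant probability is 20919/30363 = 0.688964.
Expected number = 49964 × 0.688964 = 34423.

34423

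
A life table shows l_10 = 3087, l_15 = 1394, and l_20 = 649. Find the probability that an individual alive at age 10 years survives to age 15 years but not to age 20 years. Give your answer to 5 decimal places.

0.24133

This is the probability of reaching 15 but not 20, conditional on being alive at 10: (l_15 − l_20) / l_10.
= (1394 − 649) / 3087 = 745 / 3087 = 0.241335.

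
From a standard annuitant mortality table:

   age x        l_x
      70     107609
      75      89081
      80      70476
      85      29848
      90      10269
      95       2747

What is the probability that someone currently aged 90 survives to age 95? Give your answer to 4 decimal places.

We want 5p90 = l_95/l_90.
The conditional survival probability is l_95/l_90 = 2747/10269 = 0.267504.

0.2675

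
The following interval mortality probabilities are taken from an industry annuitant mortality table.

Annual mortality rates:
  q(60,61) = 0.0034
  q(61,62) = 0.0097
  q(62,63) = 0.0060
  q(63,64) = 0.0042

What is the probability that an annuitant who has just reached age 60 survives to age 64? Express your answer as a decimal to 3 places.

P(survive 60→64) = (1 − 0.0034) × (1 − 0.0097) × (1 − 0.0060) × (1 − 0.0042).
= 0.9966 × 0.9903 × 0.9940 × 0.9958 = 0.976891.

0.977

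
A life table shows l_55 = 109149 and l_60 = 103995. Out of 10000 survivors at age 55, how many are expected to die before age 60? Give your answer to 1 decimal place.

The relevant probability is 1 − 103995/109149 = 0.047220.
Expected number = 10000 × 0.047220 = 472.2.

472.2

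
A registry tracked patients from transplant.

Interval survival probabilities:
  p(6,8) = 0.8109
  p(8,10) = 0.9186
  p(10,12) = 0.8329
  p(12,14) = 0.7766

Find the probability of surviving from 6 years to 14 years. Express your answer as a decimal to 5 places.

Survival from 6 to 14 is the product of surviving each interval: 0.8109 × 0.9186 × 0.8329 × 0.7766.
= 0.481819.

0.48182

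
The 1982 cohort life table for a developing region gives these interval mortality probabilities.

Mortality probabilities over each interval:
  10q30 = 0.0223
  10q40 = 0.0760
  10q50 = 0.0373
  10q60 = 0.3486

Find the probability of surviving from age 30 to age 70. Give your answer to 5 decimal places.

Chaining the interval survival probabilities: (1 − 0.0223) × (1 − 0.0760) × (1 − 0.0373) × (1 − 0.3486).
= 0.9777 × 0.9240 × 0.9627 × 0.6514 = 0.566521.

0.56652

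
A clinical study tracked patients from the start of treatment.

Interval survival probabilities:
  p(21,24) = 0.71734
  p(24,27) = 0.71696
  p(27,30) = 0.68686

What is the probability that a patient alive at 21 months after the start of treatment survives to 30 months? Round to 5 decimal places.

The overall survival probability is 0.71734 × 0.71696 × 0.68686.
= 0.353255.

0.35325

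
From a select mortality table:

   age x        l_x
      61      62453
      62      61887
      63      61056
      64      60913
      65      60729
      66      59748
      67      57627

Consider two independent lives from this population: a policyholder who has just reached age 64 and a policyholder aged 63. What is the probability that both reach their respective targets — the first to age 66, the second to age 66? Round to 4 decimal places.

p₁ = l_66/l_64 = 59748/60913 = 0.980874; p₂ = l_66/l_63 = 59748/61056 = 0.978577.
P(both) = p₁ × p₂ = 0.980874 × 0.978577 = 0.959861.

0.9599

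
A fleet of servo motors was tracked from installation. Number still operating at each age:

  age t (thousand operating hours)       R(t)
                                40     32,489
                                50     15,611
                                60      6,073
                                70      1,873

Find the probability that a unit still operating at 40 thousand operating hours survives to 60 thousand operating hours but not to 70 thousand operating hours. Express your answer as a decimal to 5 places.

0.12927

This is the probability of reaching 60 but not 70, conditional on being operational at 40: (R(60) − R(70)) / R(40).
= (6,073 − 1,873) / 32,489 = 4,200 / 32,489 = 0.129275.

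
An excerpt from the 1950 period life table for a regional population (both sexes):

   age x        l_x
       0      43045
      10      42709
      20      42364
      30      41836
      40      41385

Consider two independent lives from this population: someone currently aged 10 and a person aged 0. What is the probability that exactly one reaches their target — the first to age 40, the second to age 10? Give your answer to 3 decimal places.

0.038

p₁ = l_40/l_10 = 41385/42709 = 0.969000; p₂ = l_10/l_0 = 42709/43045 = 0.992194.
P(exactly one) = p₁(1−p₂) + (1−p₁)p₂ = 0.007564 + 0.030758 = 0.038322.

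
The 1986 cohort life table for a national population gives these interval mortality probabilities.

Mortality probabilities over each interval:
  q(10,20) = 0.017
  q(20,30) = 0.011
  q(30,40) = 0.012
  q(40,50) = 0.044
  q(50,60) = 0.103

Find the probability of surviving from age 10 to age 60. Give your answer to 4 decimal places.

Survival from 10 to 60 is the product of surviving each interval: (1 − 0.017) × (1 − 0.011) × (1 − 0.012) × (1 − 0.044) × (1 − 0.103).
= 0.983 × 0.989 × 0.988 × 0.956 × 0.897 = 0.823677.

0.8237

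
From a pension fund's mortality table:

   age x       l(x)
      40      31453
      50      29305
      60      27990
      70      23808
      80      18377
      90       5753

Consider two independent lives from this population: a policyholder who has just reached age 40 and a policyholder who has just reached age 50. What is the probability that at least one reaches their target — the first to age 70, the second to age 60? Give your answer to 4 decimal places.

p₁ = l(70)/l(40) = 23808/31453 = 0.756939; p₂ = l(60)/l(50) = 27990/29305 = 0.955127.
P(at least one) = 1 − (1−p₁)(1−p₂) = 1 − 0.243061 × 0.044873 = 0.989093.

0.9891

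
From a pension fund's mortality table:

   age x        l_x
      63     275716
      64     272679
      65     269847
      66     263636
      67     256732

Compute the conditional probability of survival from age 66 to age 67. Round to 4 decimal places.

We want 1p66 = l_67/l_66.
The conditional survival probability is l_67/l_66 = 256732/263636 = 0.973812.

0.9738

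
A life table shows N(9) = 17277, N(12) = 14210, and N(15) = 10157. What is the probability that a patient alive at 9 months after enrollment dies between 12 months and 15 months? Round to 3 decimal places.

0.235

This is the probability of reaching 12 but not 15, conditional on being alive at 9: (N(12) − N(15)) / N(9).
= (14210 − 10157) / 17277 = 4053 / 17277 = 0.234589.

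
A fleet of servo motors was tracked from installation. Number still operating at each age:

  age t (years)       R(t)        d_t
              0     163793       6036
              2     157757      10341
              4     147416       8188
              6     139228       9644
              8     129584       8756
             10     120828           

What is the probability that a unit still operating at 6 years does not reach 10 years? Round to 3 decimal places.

0.132

P(fail before 10 | operational at 6) = 1 − R(10)/R(6) = 1 − 120828/139228 = (18400)/139228 = 0.132157.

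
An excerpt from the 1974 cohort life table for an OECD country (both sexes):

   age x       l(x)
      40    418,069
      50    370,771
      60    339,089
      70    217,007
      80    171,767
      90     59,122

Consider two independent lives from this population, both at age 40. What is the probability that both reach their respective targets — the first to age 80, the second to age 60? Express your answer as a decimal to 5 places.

p₁ = l(80)/l(40) = 171,767/418,069 = 0.410858; p₂ = l(60)/l(40) = 339,089/418,069 = 0.811084.
P(both) = p₁ × p₂ = 0.410858 × 0.811084 = 0.333240.

0.33324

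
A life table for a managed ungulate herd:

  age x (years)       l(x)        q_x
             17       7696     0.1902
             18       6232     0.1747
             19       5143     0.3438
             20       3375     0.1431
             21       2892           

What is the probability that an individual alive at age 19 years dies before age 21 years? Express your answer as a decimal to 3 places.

P(die before 21 | alive at 19) = 1 − l(21)/l(19) = 1 − 2892/5143 = (2251)/5143 = 0.437682.

0.438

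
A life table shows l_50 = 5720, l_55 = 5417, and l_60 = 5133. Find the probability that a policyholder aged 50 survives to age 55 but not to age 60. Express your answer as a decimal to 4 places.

0.0497

We want 5|5q50 = (l_55 − l_60)/l_50.
This is the probability of reaching 55 but not 60, conditional on being alive at 50: (l_55 − l_60) / l_50.
= (5417 − 5133) / 5720 = 284 / 5720 = 0.049650.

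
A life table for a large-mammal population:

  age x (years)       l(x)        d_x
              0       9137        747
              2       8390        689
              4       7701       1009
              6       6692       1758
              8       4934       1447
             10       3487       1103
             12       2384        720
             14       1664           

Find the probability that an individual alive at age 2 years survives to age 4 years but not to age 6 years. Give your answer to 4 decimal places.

This is the probability of reaching 4 but not 6, conditional on being alive at 2: (l(4) − l(6)) / l(2).
= (7701 − 6692) / 8390 = 1009 / 8390 = 0.120262.

0.1203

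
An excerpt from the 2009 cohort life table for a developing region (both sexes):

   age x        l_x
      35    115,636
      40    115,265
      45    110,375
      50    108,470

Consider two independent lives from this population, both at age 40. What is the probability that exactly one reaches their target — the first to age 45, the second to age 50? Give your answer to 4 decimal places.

p₁ = l_45/l_40 = 110,375/115,265 = 0.957576; p₂ = l_50/l_40 = 108,470/115,265 = 0.941049.
P(exactly one) = p₁(1−p₂) + (1−p₁)p₂ = 0.056450 + 0.039923 = 0.096373.

0.0964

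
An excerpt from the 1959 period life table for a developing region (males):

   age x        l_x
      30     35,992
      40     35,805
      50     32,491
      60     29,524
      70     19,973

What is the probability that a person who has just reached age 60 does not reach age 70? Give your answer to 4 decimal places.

0.3235

P(die before 70 | alive at 60) = 1 − l_70/l_60 = 1 − 19,973/29,524 = (9,551)/29,524 = 0.323500.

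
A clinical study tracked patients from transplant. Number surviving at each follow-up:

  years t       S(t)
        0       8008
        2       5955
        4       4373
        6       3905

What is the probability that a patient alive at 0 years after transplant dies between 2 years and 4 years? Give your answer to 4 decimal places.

This is the probability of reaching 2 but not 4, conditional on being alive at 0: (S(2) − S(4)) / S(0).
= (5955 − 4373) / 8008 = 1582 / 8008 = 0.197552.

0.1976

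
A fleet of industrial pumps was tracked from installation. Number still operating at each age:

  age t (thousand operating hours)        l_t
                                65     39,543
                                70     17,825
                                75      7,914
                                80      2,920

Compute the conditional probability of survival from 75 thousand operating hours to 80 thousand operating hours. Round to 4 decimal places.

0.3690

The conditional survival probability is l_80/l_75 = 2,920/7,914 = 0.368966.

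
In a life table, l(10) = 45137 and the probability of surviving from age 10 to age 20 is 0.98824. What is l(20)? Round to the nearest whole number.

44606

l(20) = l(10) × p = 45137 × 0.98824 = 44606.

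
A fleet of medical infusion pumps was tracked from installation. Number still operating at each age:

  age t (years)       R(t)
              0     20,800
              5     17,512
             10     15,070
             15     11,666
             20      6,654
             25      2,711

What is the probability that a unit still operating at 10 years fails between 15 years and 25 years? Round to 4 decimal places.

0.5942

This is the probability of reaching 15 but not 25, conditional on being operational at 10: (R(15) − R(25)) / R(10).
= (11,666 − 2,711) / 15,070 = 8,955 / 15,070 = 0.594227.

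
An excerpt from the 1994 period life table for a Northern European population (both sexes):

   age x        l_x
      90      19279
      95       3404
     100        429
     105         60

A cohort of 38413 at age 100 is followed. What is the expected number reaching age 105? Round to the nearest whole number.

5372

The relevant probability is 60/429 = 0.139860.
Expected number = 38413 × 0.139860 = 5372.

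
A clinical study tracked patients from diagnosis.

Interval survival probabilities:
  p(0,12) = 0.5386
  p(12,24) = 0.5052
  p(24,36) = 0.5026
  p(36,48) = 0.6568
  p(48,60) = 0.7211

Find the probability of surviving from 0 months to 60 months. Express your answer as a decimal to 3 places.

P(survive 0→60) = 0.5386 × 0.5052 × 0.5026 × 0.6568 × 0.7211.
= 0.064771.

0.065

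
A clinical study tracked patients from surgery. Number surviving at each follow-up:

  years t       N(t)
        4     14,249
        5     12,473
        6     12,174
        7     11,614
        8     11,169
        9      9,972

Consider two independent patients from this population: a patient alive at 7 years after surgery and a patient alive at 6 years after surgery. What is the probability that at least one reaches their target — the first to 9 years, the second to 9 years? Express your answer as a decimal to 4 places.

0.9744

p₁ = N(9)/N(7) = 9,972/11,614 = 0.858619; p₂ = N(9)/N(6) = 9,972/12,174 = 0.819123.
P(at least one) = 1 − (1−p₁)(1−p₂) = 1 − 0.141381 × 0.180877 = 0.974427.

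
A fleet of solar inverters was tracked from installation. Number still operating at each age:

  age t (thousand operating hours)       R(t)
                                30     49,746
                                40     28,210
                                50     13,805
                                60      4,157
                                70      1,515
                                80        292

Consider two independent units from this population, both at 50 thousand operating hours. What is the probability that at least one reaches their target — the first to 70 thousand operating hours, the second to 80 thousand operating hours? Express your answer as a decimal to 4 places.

p₁ = R(70)/R(50) = 1,515/13,805 = 0.109743; p₂ = R(80)/R(50) = 292/13,805 = 0.021152.
P(at least one) = 1 − (1−p₁)(1−p₂) = 1 − 0.890257 × 0.978848 = 0.128574.

0.1286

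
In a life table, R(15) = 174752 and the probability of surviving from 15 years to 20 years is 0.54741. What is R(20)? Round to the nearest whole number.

95661

R(20) = R(15) × p = 174752 × 0.54741 = 95661.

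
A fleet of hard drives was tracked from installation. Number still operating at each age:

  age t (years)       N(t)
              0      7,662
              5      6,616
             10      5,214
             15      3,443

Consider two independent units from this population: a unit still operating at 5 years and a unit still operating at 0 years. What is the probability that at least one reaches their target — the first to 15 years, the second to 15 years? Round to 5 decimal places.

p₁ = N(15)/N(5) = 3,443/6,616 = 0.520405; p₂ = N(15)/N(0) = 3,443/7,662 = 0.449360.
P(at least one) = 1 − (1−p₁)(1−p₂) = 1 − 0.479595 × 0.550640 = 0.735916.

0.73592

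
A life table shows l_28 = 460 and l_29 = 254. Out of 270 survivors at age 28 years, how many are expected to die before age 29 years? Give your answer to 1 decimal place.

120.9

The relevant probability is 1 − 254/460 = 0.447826.
Expected number = 270 × 0.447826 = 120.9.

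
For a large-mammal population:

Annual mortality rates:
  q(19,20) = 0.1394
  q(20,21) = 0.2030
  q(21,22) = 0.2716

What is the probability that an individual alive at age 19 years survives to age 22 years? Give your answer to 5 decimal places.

Survival from 19 to 22 is the product of surviving each interval: (1 − 0.1394) × (1 − 0.2030) × (1 − 0.2716).
= 0.8606 × 0.7970 × 0.7284 = 0.499608.

0.49961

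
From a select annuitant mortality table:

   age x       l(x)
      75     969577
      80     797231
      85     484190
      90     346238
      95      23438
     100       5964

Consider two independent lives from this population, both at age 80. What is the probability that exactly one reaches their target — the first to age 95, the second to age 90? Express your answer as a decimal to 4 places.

0.4382

p₁ = l(95)/l(80) = 23438/797231 = 0.029399; p₂ = l(90)/l(80) = 346238/797231 = 0.434301.
P(exactly one) = p₁(1−p₂) + (1−p₁)p₂ = 0.016631 + 0.421533 = 0.438164.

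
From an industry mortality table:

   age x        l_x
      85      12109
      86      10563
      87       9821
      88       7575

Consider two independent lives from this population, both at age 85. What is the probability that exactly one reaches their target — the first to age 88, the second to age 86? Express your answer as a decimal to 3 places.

0.406

p₁ = l_88/l_85 = 7575/12109 = 0.625568; p₂ = l_86/l_85 = 10563/12109 = 0.872326.
P(exactly one) = p₁(1−p₂) + (1−p₁)p₂ = 0.079869 + 0.326627 = 0.406496.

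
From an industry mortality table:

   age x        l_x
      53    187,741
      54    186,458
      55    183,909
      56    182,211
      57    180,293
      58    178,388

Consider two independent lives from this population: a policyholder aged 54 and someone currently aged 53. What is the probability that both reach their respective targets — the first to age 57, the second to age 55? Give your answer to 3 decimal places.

0.947

p₁ = l_57/l_54 = 180,293/186,458 = 0.966936; p₂ = l_55/l_53 = 183,909/187,741 = 0.979589.
P(both) = p₁ × p₂ = 0.966936 × 0.979589 = 0.947200.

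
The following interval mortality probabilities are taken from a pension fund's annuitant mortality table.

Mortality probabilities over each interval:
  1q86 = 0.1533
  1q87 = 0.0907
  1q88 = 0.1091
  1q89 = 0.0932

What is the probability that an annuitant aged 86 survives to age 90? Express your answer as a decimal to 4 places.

Survival from 86 to 90 is the product of surviving each interval: (1 − 0.1533) × (1 − 0.0907) × (1 − 0.1091) × (1 − 0.0932).
= 0.8467 × 0.9093 × 0.8909 × 0.9068 = 0.621981.

0.6220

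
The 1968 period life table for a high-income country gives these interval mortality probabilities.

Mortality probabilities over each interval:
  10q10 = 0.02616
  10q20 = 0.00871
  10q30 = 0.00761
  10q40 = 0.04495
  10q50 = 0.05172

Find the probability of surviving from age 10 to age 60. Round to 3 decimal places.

Survival from 10 to 60 is the product of surviving each interval: (1 − 0.02616) × (1 − 0.00871) × (1 − 0.00761) × (1 − 0.04495) × (1 − 0.05172).
= 0.97384 × 0.99129 × 0.99239 × 0.95505 × 0.94828 = 0.867628.

0.868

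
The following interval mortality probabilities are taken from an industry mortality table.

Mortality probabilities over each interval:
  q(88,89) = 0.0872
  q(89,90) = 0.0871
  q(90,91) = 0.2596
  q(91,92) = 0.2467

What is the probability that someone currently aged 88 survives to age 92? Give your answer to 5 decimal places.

0.46476

Survival from 88 to 92 is the product of surviving each interval: (1 − 0.0872) × (1 − 0.0871) × (1 − 0.2596) × (1 − 0.2467).
= 0.9128 × 0.9129 × 0.7404 × 0.7533 = 0.464765.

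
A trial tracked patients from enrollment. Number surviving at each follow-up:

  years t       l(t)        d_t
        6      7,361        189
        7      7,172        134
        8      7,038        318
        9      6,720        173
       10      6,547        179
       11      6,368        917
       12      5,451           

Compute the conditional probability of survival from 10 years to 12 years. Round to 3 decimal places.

0.833

The conditional survival probability is l(12)/l(10) = 5,451/6,547 = 0.832595.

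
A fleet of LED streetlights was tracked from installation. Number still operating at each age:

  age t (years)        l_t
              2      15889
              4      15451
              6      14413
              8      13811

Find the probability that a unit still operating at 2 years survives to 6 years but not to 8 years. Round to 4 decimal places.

This is the probability of reaching 6 but not 8, conditional on being operational at 2: (l_6 − l_8) / l_2.
= (14413 − 13811) / 15889 = 602 / 15889 = 0.037888.

0.0379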